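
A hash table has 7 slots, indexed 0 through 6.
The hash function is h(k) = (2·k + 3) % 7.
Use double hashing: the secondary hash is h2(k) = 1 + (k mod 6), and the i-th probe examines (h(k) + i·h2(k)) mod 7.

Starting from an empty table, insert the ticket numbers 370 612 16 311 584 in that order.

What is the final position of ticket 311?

370 hashes to 1; slot 1 is free => place at 1.
612 hashes to 2; slot 2 is free => place at 2.
16 hashes to 0; slot 0 is free => place at 0.
311 hashes to 2, h2=6; 2,1,0 taken => place at 6.
584 hashes to 2, h2=3; 2 taken => place at 5.
Table: [16, 370, 612, -, -, 584, 311]

6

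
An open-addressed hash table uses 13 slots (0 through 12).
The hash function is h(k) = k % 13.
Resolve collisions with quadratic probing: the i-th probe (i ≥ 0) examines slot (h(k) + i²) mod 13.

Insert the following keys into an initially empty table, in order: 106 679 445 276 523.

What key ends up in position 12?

523

106 hashes to 2; slot 2 is free -> place at 2.
679 hashes to 3; slot 3 is free -> place at 3.
445 hashes to 3; 3 taken -> place at 4.
276 hashes to 3; 3,4 taken -> place at 7.
523 hashes to 3; 3,4,7 taken -> place at 12.
Table: [., ., 106, 679, 445, ., ., 276, ., ., ., ., 523]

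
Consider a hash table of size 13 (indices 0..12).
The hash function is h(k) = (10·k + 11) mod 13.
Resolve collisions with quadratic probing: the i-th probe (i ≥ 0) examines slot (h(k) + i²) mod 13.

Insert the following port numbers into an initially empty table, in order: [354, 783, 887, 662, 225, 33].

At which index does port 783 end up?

Insert 354: h=2, slot 2 empty -> index 2.
Insert 783: h=2, slot 2 occupied -> index 3.
Insert 887: h=2, slots 2,3 occupied -> index 6.
Insert 662: h=1, slot 1 empty -> index 1.
Insert 225: h=12, slot 12 empty -> index 12.
Insert 33: h=3, slot 3 occupied -> index 4.
Table: [_, 662, 354, 783, 33, _, 887, _, _, _, _, _, 225]

3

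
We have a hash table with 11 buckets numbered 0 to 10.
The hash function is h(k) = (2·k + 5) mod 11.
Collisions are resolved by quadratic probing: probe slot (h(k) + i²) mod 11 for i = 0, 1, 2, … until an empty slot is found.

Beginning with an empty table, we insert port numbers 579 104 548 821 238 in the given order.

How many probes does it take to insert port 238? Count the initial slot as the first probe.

579: h=8 -> slot 8
104: h=4 -> slot 4
548: h=1 -> slot 1
821: h=8, probe 8,9 -> slot 9
238: h=8, probe 8,9,1,6 -> slot 6
Table: [∅, 548, ∅, ∅, 104, ∅, 238, ∅, 579, 821, ∅]

4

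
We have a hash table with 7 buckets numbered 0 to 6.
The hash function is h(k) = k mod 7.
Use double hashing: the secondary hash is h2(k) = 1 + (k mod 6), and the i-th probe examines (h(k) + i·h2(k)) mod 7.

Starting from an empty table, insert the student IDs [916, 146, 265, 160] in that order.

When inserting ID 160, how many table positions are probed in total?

2

Insert 916: h=6, slot 6 empty → index 6.
Insert 146: h=6, h2=3, slot 6 occupied → index 2.
Insert 265: h=6, h2=2, slot 6 occupied → index 1.
Insert 160: h=6, h2=5, slot 6 occupied → index 4.
Table: [—, 265, 146, —, 160, —, 916]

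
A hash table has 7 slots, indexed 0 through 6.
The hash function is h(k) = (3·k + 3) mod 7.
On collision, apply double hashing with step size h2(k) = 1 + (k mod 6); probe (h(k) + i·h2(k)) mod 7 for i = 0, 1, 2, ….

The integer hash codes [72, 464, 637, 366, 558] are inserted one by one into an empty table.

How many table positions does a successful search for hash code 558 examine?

3

72: h=2 -> slot 2
464: h=2, h2=3, probe 2,5 -> slot 5
637: h=3 -> slot 3
366: h=2, h2=1, probe 2,3,4 -> slot 4
558: h=4, h2=1, probe 4,5,6 -> slot 6
Table: [-, -, 72, 637, 366, 464, 558]
Lookup 558: h=4, h2=1, probe 4,5,6 → found at 6.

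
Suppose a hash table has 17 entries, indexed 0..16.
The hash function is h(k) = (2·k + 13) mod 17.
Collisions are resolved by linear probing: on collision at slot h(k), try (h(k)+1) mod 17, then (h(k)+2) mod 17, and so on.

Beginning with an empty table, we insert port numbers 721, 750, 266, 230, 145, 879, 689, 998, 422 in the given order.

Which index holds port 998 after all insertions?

4

721: h=10 => slot 10
750: h=0 => slot 0
266: h=1 => slot 1
230: h=14 => slot 14
145: h=14, probe 14,15 => slot 15
879: h=3 => slot 3
689: h=14, probe 14,15,16 => slot 16
998: h=3, probe 3,4 => slot 4
422: h=7 => slot 7
Table: [750, 266, ∅, 879, 998, ∅, ∅, 422, ∅, ∅, 721, ∅, ∅, ∅, 230, 145, 689]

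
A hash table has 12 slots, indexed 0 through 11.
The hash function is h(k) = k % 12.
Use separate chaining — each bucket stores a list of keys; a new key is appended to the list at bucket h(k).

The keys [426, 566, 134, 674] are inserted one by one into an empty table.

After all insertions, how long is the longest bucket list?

3

Insert 426: h=6, bucket 6 empty -> new chain.
Insert 566: h=2, bucket 2 empty -> new chain.
Insert 134: h=2, bucket 2 nonempty -> append to chain.
Insert 674: h=2, bucket 2 nonempty -> append to chain.
Final buckets:
0: .
1: .
2: 566 -> 134 -> 674
3: .
4: .
5: .
6: 426
7: .
8: .
9: .
10: .
11: .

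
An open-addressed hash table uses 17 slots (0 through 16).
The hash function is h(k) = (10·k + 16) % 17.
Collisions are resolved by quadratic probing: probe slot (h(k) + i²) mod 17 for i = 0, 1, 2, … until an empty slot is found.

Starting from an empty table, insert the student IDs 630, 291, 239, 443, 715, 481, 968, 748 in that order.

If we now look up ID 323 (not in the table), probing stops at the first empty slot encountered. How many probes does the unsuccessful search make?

2

630 hashes to 9; slot 9 is free -> place at 9.
291 hashes to 2; slot 2 is free -> place at 2.
239 hashes to 9; 9 taken -> place at 10.
443 hashes to 9; 9,10 taken -> place at 13.
715 hashes to 9; 9,10,13 taken -> place at 1.
481 hashes to 15; slot 15 is free -> place at 15.
968 hashes to 6; slot 6 is free -> place at 6.
748 hashes to 16; slot 16 is free -> place at 16.
Table: [—, 715, 291, —, —, —, 968, —, —, 630, 239, —, —, 443, —, 481, 748]
Lookup 323: h=16, probe 16,0 → slot 0 empty, not found.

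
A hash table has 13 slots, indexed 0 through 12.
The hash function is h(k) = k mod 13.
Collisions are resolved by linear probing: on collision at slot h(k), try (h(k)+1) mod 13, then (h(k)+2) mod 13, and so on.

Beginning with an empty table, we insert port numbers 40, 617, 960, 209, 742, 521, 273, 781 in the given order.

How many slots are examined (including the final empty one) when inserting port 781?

40 hashes to 1; slot 1 is free → place at 1.
617 hashes to 6; slot 6 is free → place at 6.
960 hashes to 11; slot 11 is free → place at 11.
209 hashes to 1; 1 taken → place at 2.
742 hashes to 1; 1,2 taken → place at 3.
521 hashes to 1; 1,2,3 taken → place at 4.
273 hashes to 0; slot 0 is free → place at 0.
781 hashes to 1; 1,2,3,4 taken → place at 5.
Table: [273, 40, 209, 742, 521, 781, 617, _, _, _, _, 960, _]

5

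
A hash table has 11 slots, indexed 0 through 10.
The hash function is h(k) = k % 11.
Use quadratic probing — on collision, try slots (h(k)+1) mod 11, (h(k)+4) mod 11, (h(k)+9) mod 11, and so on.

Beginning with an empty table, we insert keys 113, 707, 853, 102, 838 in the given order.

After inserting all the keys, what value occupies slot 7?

Insert 113: h=3, slot 3 empty => index 3.
Insert 707: h=3, slot 3 occupied => index 4.
Insert 853: h=6, slot 6 empty => index 6.
Insert 102: h=3, slots 3,4 occupied => index 7.
Insert 838: h=2, slot 2 empty => index 2.
Table: [-, -, 838, 113, 707, -, 853, 102, -, -, -]

102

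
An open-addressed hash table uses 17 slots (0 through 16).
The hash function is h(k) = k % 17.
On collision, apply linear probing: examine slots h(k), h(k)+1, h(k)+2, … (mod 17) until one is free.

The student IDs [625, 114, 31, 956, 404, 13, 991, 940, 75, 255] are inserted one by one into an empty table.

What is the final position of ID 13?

16

625 hashes to 13; slot 13 is free → place at 13.
114 hashes to 12; slot 12 is free → place at 12.
31 hashes to 14; slot 14 is free → place at 14.
956 hashes to 4; slot 4 is free → place at 4.
404 hashes to 13; 13,14 taken → place at 15.
13 hashes to 13; 13,14,15 taken → place at 16.
991 hashes to 5; slot 5 is free → place at 5.
940 hashes to 5; 5 taken → place at 6.
75 hashes to 7; slot 7 is free → place at 7.
255 hashes to 0; slot 0 is free → place at 0.
Table: [255, ., ., ., 956, 991, 940, 75, ., ., ., ., 114, 625, 31, 404, 13]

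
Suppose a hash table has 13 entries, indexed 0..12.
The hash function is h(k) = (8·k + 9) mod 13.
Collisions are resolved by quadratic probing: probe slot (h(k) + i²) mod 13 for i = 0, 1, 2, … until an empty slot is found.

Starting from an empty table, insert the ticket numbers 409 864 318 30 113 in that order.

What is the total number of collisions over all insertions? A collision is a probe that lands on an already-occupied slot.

409 hashes to 5; slot 5 is free → place at 5.
864 hashes to 5; 5 taken → place at 6.
318 hashes to 5; 5,6 taken → place at 9.
30 hashes to 2; slot 2 is free → place at 2.
113 hashes to 3; slot 3 is free → place at 3.
Table: [-, -, 30, 113, -, 409, 864, -, -, 318, -, -, -]

3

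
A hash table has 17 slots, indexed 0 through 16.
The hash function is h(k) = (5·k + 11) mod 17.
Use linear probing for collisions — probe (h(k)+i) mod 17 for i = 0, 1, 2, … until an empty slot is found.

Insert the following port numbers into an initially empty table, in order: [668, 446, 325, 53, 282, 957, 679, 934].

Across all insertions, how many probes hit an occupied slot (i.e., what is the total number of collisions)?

3

Insert 668: h=2, slot 2 empty → index 2.
Insert 446: h=14, slot 14 empty → index 14.
Insert 325: h=4, slot 4 empty → index 4.
Insert 53: h=4, slot 4 occupied → index 5.
Insert 282: h=10, slot 10 empty → index 10.
Insert 957: h=2, slot 2 occupied → index 3.
Insert 679: h=6, slot 6 empty → index 6.
Insert 934: h=6, slot 6 occupied → index 7.
Table: [., ., 668, 957, 325, 53, 679, 934, ., ., 282, ., ., ., 446, ., .]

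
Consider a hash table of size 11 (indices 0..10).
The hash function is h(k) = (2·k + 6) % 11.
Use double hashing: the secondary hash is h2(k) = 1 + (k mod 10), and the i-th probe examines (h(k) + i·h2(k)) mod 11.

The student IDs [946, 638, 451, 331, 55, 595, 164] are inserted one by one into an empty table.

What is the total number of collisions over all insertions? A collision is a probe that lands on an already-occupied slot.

6

946 hashes to 6; slot 6 is free => place at 6.
638 hashes to 6, h2=9; 6 taken => place at 4.
451 hashes to 6, h2=2; 6 taken => place at 8.
331 hashes to 8, h2=2; 8 taken => place at 10.
55 hashes to 6, h2=6; 6 taken => place at 1.
595 hashes to 8, h2=6; 8 taken => place at 3.
164 hashes to 4, h2=5; 4 taken => place at 9.
Table: [—, 55, —, 595, 638, —, 946, —, 451, 164, 331]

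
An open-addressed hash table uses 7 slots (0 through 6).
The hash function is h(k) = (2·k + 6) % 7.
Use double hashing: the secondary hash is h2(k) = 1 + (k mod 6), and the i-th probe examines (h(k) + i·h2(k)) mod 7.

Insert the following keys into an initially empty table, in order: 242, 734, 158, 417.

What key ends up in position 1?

242 hashes to 0; slot 0 is free => place at 0.
734 hashes to 4; slot 4 is free => place at 4.
158 hashes to 0, h2=3; 0 taken => place at 3.
417 hashes to 0, h2=4; 0,4 taken => place at 1.
Table: [242, 417, ., 158, 734, ., .]

417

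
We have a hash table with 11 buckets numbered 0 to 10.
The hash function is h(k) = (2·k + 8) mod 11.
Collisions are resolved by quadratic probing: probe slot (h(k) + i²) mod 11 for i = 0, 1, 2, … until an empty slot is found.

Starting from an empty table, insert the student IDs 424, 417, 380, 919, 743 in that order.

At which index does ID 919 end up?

2

Insert 424: h=9, slot 9 empty => index 9.
Insert 417: h=6, slot 6 empty => index 6.
Insert 380: h=9, slot 9 occupied => index 10.
Insert 919: h=9, slots 9,10 occupied => index 2.
Insert 743: h=9, slots 9,10,2 occupied => index 7.
Table: [∅, ∅, 919, ∅, ∅, ∅, 417, 743, ∅, 424, 380]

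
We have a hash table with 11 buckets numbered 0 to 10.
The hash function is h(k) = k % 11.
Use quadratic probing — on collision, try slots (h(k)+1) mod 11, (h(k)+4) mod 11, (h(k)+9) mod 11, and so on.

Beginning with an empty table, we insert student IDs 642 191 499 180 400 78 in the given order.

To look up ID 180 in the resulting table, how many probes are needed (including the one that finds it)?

4

642: h=4 => slot 4
191: h=4, probe 4,5 => slot 5
499: h=4, probe 4,5,8 => slot 8
180: h=4, probe 4,5,8,2 => slot 2
400: h=4, probe 4,5,8,2,9 => slot 9
78: h=1 => slot 1
Table: [-, 78, 180, -, 642, 191, -, -, 499, 400, -]
Lookup 180: h=4, probe 4,5,8,2 → found at 2.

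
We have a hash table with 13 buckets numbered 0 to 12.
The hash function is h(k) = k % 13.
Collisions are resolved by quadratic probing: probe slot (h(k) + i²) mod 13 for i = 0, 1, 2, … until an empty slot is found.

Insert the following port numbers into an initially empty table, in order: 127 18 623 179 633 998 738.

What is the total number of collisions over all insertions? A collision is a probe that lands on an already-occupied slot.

127: h=10 → slot 10
18: h=5 → slot 5
623: h=12 → slot 12
179: h=10, probe 10,11 → slot 11
633: h=9 → slot 9
998: h=10, probe 10,11,1 → slot 1
738: h=10, probe 10,11,1,6 → slot 6
Table: [∅, 998, ∅, ∅, ∅, 18, 738, ∅, ∅, 633, 127, 179, 623]

6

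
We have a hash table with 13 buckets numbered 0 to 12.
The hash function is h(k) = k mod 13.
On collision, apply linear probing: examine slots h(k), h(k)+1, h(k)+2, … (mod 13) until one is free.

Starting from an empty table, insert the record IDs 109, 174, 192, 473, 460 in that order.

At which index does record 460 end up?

109 hashes to 5; slot 5 is free → place at 5.
174 hashes to 5; 5 taken → place at 6.
192 hashes to 10; slot 10 is free → place at 10.
473 hashes to 5; 5,6 taken → place at 7.
460 hashes to 5; 5,6,7 taken → place at 8.
Table: [—, —, —, —, —, 109, 174, 473, 460, —, 192, —, —]

8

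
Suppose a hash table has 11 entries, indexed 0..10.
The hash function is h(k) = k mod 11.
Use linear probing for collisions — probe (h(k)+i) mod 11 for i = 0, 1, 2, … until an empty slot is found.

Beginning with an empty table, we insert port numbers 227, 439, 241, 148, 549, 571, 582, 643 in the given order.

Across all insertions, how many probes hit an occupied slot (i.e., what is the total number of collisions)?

227 hashes to 7; slot 7 is free -> place at 7.
439 hashes to 10; slot 10 is free -> place at 10.
241 hashes to 10; 10 taken -> place at 0.
148 hashes to 5; slot 5 is free -> place at 5.
549 hashes to 10; 10,0 taken -> place at 1.
571 hashes to 10; 10,0,1 taken -> place at 2.
582 hashes to 10; 10,0,1,2 taken -> place at 3.
643 hashes to 5; 5 taken -> place at 6.
Table: [241, 549, 571, 582, —, 148, 643, 227, —, —, 439]

11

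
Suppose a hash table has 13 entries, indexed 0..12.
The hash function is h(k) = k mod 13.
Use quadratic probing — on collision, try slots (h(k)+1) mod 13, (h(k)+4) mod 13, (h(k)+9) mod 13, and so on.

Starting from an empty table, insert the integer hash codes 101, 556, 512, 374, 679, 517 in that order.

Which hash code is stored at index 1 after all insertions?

101: h=10 => slot 10
556: h=10, probe 10,11 => slot 11
512: h=5 => slot 5
374: h=10, probe 10,11,1 => slot 1
679: h=3 => slot 3
517: h=10, probe 10,11,1,6 => slot 6
Table: [., 374, ., 679, ., 512, 517, ., ., ., 101, 556, .]

374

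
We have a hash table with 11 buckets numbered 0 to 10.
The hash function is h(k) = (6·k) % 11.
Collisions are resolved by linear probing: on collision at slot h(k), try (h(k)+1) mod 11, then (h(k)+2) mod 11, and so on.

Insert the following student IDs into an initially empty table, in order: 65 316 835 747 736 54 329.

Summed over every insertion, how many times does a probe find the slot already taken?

15

65: h=5 => slot 5
316: h=4 => slot 4
835: h=5, probe 5,6 => slot 6
747: h=5, probe 5,6,7 => slot 7
736: h=5, probe 5,6,7,8 => slot 8
54: h=5, probe 5,6,7,8,9 => slot 9
329: h=5, probe 5,6,7,8,9,10 => slot 10
Table: [., ., ., ., 316, 65, 835, 747, 736, 54, 329]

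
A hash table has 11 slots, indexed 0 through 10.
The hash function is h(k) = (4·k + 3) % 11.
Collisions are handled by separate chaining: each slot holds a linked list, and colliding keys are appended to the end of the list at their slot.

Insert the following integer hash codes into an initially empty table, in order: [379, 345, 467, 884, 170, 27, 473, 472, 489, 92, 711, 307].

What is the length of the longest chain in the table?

Insert 379: h=1, bucket 1 empty → new chain.
Insert 345: h=8, bucket 8 empty → new chain.
Insert 467: h=1, bucket 1 nonempty → append to chain.
Insert 884: h=8, bucket 8 nonempty → append to chain.
Insert 170: h=1, bucket 1 nonempty → append to chain.
Insert 27: h=1, bucket 1 nonempty → append to chain.
Insert 473: h=3, bucket 3 empty → new chain.
Insert 472: h=10, bucket 10 empty → new chain.
Insert 489: h=1, bucket 1 nonempty → append to chain.
Insert 92: h=8, bucket 8 nonempty → append to chain.
Insert 711: h=9, bucket 9 empty → new chain.
Insert 307: h=10, bucket 10 nonempty → append to chain.
Final buckets:
0: —
1: 379 -> 467 -> 170 -> 27 -> 489
2: —
3: 473
4: —
5: —
6: —
7: —
8: 345 -> 884 -> 92
9: 711
10: 472 -> 307

5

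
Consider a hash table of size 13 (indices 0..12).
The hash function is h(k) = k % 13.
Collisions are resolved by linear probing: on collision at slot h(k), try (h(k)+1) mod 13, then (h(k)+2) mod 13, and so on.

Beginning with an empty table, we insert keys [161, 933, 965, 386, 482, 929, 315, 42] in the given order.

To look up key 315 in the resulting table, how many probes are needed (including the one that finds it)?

2

161 hashes to 5; slot 5 is free -> place at 5.
933 hashes to 10; slot 10 is free -> place at 10.
965 hashes to 3; slot 3 is free -> place at 3.
386 hashes to 9; slot 9 is free -> place at 9.
482 hashes to 1; slot 1 is free -> place at 1.
929 hashes to 6; slot 6 is free -> place at 6.
315 hashes to 3; 3 taken -> place at 4.
42 hashes to 3; 3,4,5,6 taken -> place at 7.
Table: [∅, 482, ∅, 965, 315, 161, 929, 42, ∅, 386, 933, ∅, ∅]
Lookup 315: h=3, probe 3,4 → found at 4.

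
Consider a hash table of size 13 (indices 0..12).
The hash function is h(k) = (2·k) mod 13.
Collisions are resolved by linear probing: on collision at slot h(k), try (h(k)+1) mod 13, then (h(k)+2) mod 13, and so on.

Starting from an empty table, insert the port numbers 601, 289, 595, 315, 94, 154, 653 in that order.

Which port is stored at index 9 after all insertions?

315

Insert 601: h=6, slot 6 empty => index 6.
Insert 289: h=6, slot 6 occupied => index 7.
Insert 595: h=7, slot 7 occupied => index 8.
Insert 315: h=6, slots 6,7,8 occupied => index 9.
Insert 94: h=6, slots 6,7,8,9 occupied => index 10.
Insert 154: h=9, slots 9,10 occupied => index 11.
Insert 653: h=6, slots 6,7,8,9,10,11 occupied => index 12.
Table: [_, _, _, _, _, _, 601, 289, 595, 315, 94, 154, 653]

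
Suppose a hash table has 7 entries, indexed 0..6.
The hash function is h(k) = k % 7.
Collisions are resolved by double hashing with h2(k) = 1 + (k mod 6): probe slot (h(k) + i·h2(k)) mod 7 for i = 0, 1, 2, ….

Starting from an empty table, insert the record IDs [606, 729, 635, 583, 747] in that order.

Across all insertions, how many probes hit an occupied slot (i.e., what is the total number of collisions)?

2

606: h=4 → slot 4
729: h=1 → slot 1
635: h=5 → slot 5
583: h=2 → slot 2
747: h=5, h2=4, probe 5,2,6 → slot 6
Table: [., 729, 583, ., 606, 635, 747]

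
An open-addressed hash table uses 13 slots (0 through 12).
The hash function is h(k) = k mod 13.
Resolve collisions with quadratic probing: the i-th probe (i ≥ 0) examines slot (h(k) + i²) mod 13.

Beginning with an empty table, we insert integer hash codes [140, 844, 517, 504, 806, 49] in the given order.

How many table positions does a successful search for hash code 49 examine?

4

140 hashes to 10; slot 10 is free => place at 10.
844 hashes to 12; slot 12 is free => place at 12.
517 hashes to 10; 10 taken => place at 11.
504 hashes to 10; 10,11 taken => place at 1.
806 hashes to 0; slot 0 is free => place at 0.
49 hashes to 10; 10,11,1 taken => place at 6.
Table: [806, 504, ., ., ., ., 49, ., ., ., 140, 517, 844]
Lookup 49: h=10, probe 10,11,1,6 → found at 6.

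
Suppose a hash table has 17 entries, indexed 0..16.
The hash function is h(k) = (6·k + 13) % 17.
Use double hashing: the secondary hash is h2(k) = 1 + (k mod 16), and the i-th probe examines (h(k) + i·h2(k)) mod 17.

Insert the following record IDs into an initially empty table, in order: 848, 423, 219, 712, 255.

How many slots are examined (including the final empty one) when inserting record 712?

848: h=1 -> slot 1
423: h=1, h2=8, probe 1,9 -> slot 9
219: h=1, h2=12, probe 1,13 -> slot 13
712: h=1, h2=9, probe 1,10 -> slot 10
255: h=13, h2=16, probe 13,12 -> slot 12
Table: [∅, 848, ∅, ∅, ∅, ∅, ∅, ∅, ∅, 423, 712, ∅, 255, 219, ∅, ∅, ∅]

2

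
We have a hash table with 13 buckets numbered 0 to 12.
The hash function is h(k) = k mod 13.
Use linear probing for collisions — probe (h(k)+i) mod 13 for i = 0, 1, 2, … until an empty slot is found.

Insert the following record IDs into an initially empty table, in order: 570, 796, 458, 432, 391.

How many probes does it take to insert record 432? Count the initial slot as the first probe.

570: h=11 => slot 11
796: h=3 => slot 3
458: h=3, probe 3,4 => slot 4
432: h=3, probe 3,4,5 => slot 5
391: h=1 => slot 1
Table: [—, 391, —, 796, 458, 432, —, —, —, —, —, 570, —]

3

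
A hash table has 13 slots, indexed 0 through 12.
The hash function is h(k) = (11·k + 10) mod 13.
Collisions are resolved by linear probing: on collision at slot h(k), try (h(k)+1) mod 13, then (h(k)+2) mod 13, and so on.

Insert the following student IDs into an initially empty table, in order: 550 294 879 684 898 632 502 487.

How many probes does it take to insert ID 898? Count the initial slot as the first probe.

Insert 550: h=2, slot 2 empty → index 2.
Insert 294: h=7, slot 7 empty → index 7.
Insert 879: h=7, slot 7 occupied → index 8.
Insert 684: h=7, slots 7,8 occupied → index 9.
Insert 898: h=8, slots 8,9 occupied → index 10.
Insert 632: h=7, slots 7,8,9,10 occupied → index 11.
Insert 502: h=7, slots 7,8,9,10,11 occupied → index 12.
Insert 487: h=11, slots 11,12 occupied → index 0.
Table: [487, ∅, 550, ∅, ∅, ∅, ∅, 294, 879, 684, 898, 632, 502]

3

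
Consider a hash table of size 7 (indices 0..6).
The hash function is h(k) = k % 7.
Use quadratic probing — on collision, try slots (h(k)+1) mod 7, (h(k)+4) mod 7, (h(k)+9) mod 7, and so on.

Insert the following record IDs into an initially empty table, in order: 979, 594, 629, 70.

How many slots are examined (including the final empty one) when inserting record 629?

979: h=6 -> slot 6
594: h=6, probe 6,0 -> slot 0
629: h=6, probe 6,0,3 -> slot 3
70: h=0, probe 0,1 -> slot 1
Table: [594, 70, -, 629, -, -, 979]

3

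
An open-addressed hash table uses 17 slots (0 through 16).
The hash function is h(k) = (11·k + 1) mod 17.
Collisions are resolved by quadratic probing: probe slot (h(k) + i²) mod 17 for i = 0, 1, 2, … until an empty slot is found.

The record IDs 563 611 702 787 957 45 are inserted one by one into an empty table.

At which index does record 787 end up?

Insert 563: h=6, slot 6 empty → index 6.
Insert 611: h=7, slot 7 empty → index 7.
Insert 702: h=5, slot 5 empty → index 5.
Insert 787: h=5, slots 5,6 occupied → index 9.
Insert 957: h=5, slots 5,6,9 occupied → index 14.
Insert 45: h=3, slot 3 empty → index 3.
Table: [∅, ∅, ∅, 45, ∅, 702, 563, 611, ∅, 787, ∅, ∅, ∅, ∅, 957, ∅, ∅]

9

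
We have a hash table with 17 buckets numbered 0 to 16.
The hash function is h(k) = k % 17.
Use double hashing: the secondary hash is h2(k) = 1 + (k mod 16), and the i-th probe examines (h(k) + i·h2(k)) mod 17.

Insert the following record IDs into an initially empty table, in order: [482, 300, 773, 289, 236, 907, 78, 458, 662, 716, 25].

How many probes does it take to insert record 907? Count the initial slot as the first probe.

2

482 hashes to 6; slot 6 is free => place at 6.
300 hashes to 11; slot 11 is free => place at 11.
773 hashes to 8; slot 8 is free => place at 8.
289 hashes to 0; slot 0 is free => place at 0.
236 hashes to 15; slot 15 is free => place at 15.
907 hashes to 6, h2=12; 6 taken => place at 1.
78 hashes to 10; slot 10 is free => place at 10.
458 hashes to 16; slot 16 is free => place at 16.
662 hashes to 16, h2=7; 16,6 taken => place at 13.
716 hashes to 2; slot 2 is free => place at 2.
25 hashes to 8, h2=10; 8,1,11 taken => place at 4.
Table: [289, 907, 716, ∅, 25, ∅, 482, ∅, 773, ∅, 78, 300, ∅, 662, ∅, 236, 458]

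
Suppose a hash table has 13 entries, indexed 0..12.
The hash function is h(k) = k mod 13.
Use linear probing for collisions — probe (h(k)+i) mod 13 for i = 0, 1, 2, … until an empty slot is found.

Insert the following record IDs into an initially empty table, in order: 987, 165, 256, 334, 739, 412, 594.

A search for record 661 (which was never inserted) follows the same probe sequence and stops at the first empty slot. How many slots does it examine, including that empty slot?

987 hashes to 12; slot 12 is free → place at 12.
165 hashes to 9; slot 9 is free → place at 9.
256 hashes to 9; 9 taken → place at 10.
334 hashes to 9; 9,10 taken → place at 11.
739 hashes to 11; 11,12 taken → place at 0.
412 hashes to 9; 9,10,11,12,0 taken → place at 1.
594 hashes to 9; 9,10,11,12,0,1 taken → place at 2.
Table: [739, 412, 594, _, _, _, _, _, _, 165, 256, 334, 987]
Lookup 661: h=11, probe 11,12,0,1,2,3 → slot 3 empty, not found.

6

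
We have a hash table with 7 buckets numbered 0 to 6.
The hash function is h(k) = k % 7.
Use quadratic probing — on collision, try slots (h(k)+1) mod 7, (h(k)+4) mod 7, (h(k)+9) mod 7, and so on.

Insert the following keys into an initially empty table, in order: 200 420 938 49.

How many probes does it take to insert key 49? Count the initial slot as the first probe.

4

200: h=4 => slot 4
420: h=0 => slot 0
938: h=0, probe 0,1 => slot 1
49: h=0, probe 0,1,4,2 => slot 2
Table: [420, 938, 49, _, 200, _, _]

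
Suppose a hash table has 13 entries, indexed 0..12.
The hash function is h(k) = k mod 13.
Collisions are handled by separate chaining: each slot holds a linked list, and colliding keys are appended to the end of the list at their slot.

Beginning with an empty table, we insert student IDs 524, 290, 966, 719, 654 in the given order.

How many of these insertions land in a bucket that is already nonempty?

4

524 -> bucket 4
290 -> bucket 4 (collision)
966 -> bucket 4 (collision)
719 -> bucket 4 (collision)
654 -> bucket 4 (collision)
Final buckets:
0: ∅
1: ∅
2: ∅
3: ∅
4: 524 -> 290 -> 966 -> 719 -> 654
5: ∅
6: ∅
7: ∅
8: ∅
9: ∅
10: ∅
11: ∅
12: ∅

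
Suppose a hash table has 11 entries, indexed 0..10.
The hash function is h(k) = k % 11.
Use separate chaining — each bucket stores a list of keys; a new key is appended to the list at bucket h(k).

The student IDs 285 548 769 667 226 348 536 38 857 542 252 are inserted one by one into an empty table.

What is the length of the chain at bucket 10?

4

Insert 285: h=10, bucket 10 empty → new chain.
Insert 548: h=9, bucket 9 empty → new chain.
Insert 769: h=10, bucket 10 nonempty → append to chain.
Insert 667: h=7, bucket 7 empty → new chain.
Insert 226: h=6, bucket 6 empty → new chain.
Insert 348: h=7, bucket 7 nonempty → append to chain.
Insert 536: h=8, bucket 8 empty → new chain.
Insert 38: h=5, bucket 5 empty → new chain.
Insert 857: h=10, bucket 10 nonempty → append to chain.
Insert 542: h=3, bucket 3 empty → new chain.
Insert 252: h=10, bucket 10 nonempty → append to chain.
Final buckets:
0: -
1: -
2: -
3: 542
4: -
5: 38
6: 226
7: 667 -> 348
8: 536
9: 548
10: 285 -> 769 -> 857 -> 252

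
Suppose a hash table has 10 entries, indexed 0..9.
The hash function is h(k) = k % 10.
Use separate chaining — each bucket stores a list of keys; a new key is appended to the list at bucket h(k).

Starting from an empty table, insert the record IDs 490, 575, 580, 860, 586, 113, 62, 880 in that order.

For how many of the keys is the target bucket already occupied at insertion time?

3

490 → bucket 0
575 → bucket 5
580 → bucket 0 (collision)
860 → bucket 0 (collision)
586 → bucket 6
113 → bucket 3
62 → bucket 2
880 → bucket 0 (collision)
Final buckets:
0: 490 -> 580 -> 860 -> 880
1: —
2: 62
3: 113
4: —
5: 575
6: 586
7: —
8: —
9: —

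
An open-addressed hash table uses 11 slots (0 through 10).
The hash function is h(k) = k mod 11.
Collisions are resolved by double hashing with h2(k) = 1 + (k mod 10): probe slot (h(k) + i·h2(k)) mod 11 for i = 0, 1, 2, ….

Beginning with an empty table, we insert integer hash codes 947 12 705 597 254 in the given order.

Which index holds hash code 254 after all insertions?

947: h=1 => slot 1
12: h=1, h2=3, probe 1,4 => slot 4
705: h=1, h2=6, probe 1,7 => slot 7
597: h=3 => slot 3
254: h=1, h2=5, probe 1,6 => slot 6
Table: [—, 947, —, 597, 12, —, 254, 705, —, —, —]

6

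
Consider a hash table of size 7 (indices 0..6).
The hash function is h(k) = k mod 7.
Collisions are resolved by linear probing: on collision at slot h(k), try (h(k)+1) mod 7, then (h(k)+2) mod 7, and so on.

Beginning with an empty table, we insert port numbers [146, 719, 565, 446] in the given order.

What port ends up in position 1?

Insert 146: h=6, slot 6 empty → index 6.
Insert 719: h=5, slot 5 empty → index 5.
Insert 565: h=5, slots 5,6 occupied → index 0.
Insert 446: h=5, slots 5,6,0 occupied → index 1.
Table: [565, 446, ∅, ∅, ∅, 719, 146]

446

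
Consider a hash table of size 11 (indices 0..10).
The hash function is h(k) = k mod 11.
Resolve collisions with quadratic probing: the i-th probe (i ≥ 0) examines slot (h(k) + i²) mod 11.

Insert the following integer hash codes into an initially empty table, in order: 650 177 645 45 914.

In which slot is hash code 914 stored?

Insert 650: h=1, slot 1 empty → index 1.
Insert 177: h=1, slot 1 occupied → index 2.
Insert 645: h=7, slot 7 empty → index 7.
Insert 45: h=1, slots 1,2 occupied → index 5.
Insert 914: h=1, slots 1,2,5 occupied → index 10.
Table: [∅, 650, 177, ∅, ∅, 45, ∅, 645, ∅, ∅, 914]

10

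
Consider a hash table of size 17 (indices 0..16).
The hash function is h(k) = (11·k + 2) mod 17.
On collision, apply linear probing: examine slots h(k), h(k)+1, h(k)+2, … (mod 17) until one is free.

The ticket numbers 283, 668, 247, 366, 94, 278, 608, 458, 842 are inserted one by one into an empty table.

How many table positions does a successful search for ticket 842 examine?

5

Insert 283: h=4, slot 4 empty → index 4.
Insert 668: h=6, slot 6 empty → index 6.
Insert 247: h=16, slot 16 empty → index 16.
Insert 366: h=16, slot 16 occupied → index 0.
Insert 94: h=16, slots 16,0 occupied → index 1.
Insert 278: h=0, slots 0,1 occupied → index 2.
Insert 608: h=9, slot 9 empty → index 9.
Insert 458: h=8, slot 8 empty → index 8.
Insert 842: h=16, slots 16,0,1,2 occupied → index 3.
Table: [366, 94, 278, 842, 283, _, 668, _, 458, 608, _, _, _, _, _, _, 247]
Lookup 842: h=16, probe 16,0,1,2,3 → found at 3.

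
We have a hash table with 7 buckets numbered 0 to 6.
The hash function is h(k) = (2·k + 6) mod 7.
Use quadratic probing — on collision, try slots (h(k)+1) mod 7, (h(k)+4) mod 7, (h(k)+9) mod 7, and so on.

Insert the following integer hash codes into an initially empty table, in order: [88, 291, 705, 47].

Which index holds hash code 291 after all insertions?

Insert 88: h=0, slot 0 empty → index 0.
Insert 291: h=0, slot 0 occupied → index 1.
Insert 705: h=2, slot 2 empty → index 2.
Insert 47: h=2, slot 2 occupied → index 3.
Table: [88, 291, 705, 47, ., ., .]

1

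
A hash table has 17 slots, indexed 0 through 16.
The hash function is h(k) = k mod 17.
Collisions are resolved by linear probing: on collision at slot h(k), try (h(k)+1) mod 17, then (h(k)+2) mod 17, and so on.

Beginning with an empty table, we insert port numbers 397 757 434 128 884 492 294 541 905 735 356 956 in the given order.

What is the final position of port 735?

7

397: h=6 → slot 6
757: h=9 → slot 9
434: h=9, probe 9,10 → slot 10
128: h=9, probe 9,10,11 → slot 11
884: h=0 → slot 0
492: h=16 → slot 16
294: h=5 → slot 5
541: h=14 → slot 14
905: h=4 → slot 4
735: h=4, probe 4,5,6,7 → slot 7
356: h=16, probe 16,0,1 → slot 1
956: h=4, probe 4,5,6,7,8 → slot 8
Table: [884, 356, -, -, 905, 294, 397, 735, 956, 757, 434, 128, -, -, 541, -, 492]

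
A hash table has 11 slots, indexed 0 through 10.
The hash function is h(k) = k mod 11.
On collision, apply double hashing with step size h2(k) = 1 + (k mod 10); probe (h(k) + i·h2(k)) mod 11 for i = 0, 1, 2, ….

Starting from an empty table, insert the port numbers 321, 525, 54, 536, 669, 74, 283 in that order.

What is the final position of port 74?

321: h=2 => slot 2
525: h=8 => slot 8
54: h=10 => slot 10
536: h=8, h2=7, probe 8,4 => slot 4
669: h=9 => slot 9
74: h=8, h2=5, probe 8,2,7 => slot 7
283: h=8, h2=4, probe 8,1 => slot 1
Table: [_, 283, 321, _, 536, _, _, 74, 525, 669, 54]

7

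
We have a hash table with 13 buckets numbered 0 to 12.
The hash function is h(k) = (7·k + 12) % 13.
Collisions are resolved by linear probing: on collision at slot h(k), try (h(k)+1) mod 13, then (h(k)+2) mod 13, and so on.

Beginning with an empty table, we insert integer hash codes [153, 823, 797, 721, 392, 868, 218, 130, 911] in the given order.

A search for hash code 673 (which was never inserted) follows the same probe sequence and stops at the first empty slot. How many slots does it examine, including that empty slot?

5

153: h=4 → slot 4
823: h=1 → slot 1
797: h=1, probe 1,2 → slot 2
721: h=2, probe 2,3 → slot 3
392: h=0 → slot 0
868: h=4, probe 4,5 → slot 5
218: h=4, probe 4,5,6 → slot 6
130: h=12 → slot 12
911: h=6, probe 6,7 → slot 7
Table: [392, 823, 797, 721, 153, 868, 218, 911, _, _, _, _, 130]
Lookup 673: h=4, probe 4,5,6,7,8 → slot 8 empty, not found.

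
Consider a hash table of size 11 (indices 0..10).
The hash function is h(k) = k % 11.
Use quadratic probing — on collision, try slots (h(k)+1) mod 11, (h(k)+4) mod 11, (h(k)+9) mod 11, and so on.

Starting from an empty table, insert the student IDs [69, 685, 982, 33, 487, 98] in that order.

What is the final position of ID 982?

7

69: h=3 => slot 3
685: h=3, probe 3,4 => slot 4
982: h=3, probe 3,4,7 => slot 7
33: h=0 => slot 0
487: h=3, probe 3,4,7,1 => slot 1
98: h=10 => slot 10
Table: [33, 487, ., 69, 685, ., ., 982, ., ., 98]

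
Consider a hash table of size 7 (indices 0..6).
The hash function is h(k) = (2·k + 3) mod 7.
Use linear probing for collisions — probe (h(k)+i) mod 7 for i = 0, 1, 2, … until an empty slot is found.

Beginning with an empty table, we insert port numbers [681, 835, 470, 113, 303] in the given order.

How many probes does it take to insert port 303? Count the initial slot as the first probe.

Insert 681: h=0, slot 0 empty → index 0.
Insert 835: h=0, slot 0 occupied → index 1.
Insert 470: h=5, slot 5 empty → index 5.
Insert 113: h=5, slot 5 occupied → index 6.
Insert 303: h=0, slots 0,1 occupied → index 2.
Table: [681, 835, 303, _, _, 470, 113]

3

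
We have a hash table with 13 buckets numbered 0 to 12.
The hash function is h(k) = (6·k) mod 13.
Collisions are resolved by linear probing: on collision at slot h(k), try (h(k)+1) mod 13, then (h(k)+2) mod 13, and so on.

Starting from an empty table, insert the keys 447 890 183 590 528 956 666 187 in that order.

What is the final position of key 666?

7

447: h=4 -> slot 4
890: h=10 -> slot 10
183: h=6 -> slot 6
590: h=4, probe 4,5 -> slot 5
528: h=9 -> slot 9
956: h=3 -> slot 3
666: h=5, probe 5,6,7 -> slot 7
187: h=4, probe 4,5,6,7,8 -> slot 8
Table: [-, -, -, 956, 447, 590, 183, 666, 187, 528, 890, -, -]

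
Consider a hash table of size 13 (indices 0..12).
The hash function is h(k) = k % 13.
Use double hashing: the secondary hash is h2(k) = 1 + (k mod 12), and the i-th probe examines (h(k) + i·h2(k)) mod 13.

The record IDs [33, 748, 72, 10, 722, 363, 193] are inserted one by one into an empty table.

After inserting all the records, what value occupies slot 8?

33: h=7 → slot 7
748: h=7, h2=5, probe 7,12 → slot 12
72: h=7, h2=1, probe 7,8 → slot 8
10: h=10 → slot 10
722: h=7, h2=3, probe 7,10,0 → slot 0
363: h=12, h2=4, probe 12,3 → slot 3
193: h=11 → slot 11
Table: [722, —, —, 363, —, —, —, 33, 72, —, 10, 193, 748]

72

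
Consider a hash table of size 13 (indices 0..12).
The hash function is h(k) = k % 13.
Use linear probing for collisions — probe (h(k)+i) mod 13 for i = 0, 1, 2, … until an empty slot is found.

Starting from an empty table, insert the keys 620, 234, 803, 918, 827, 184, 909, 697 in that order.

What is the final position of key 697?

1

620: h=9 -> slot 9
234: h=0 -> slot 0
803: h=10 -> slot 10
918: h=8 -> slot 8
827: h=8, probe 8,9,10,11 -> slot 11
184: h=2 -> slot 2
909: h=12 -> slot 12
697: h=8, probe 8,9,10,11,12,0,1 -> slot 1
Table: [234, 697, 184, —, —, —, —, —, 918, 620, 803, 827, 909]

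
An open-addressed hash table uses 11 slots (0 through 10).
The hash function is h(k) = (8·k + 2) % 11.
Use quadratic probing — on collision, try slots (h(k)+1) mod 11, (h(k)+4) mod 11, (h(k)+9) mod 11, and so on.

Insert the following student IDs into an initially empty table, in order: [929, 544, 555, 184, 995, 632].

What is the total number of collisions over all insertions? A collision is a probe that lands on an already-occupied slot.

10

929: h=9 -> slot 9
544: h=9, probe 9,10 -> slot 10
555: h=9, probe 9,10,2 -> slot 2
184: h=0 -> slot 0
995: h=9, probe 9,10,2,7 -> slot 7
632: h=9, probe 9,10,2,7,3 -> slot 3
Table: [184, ∅, 555, 632, ∅, ∅, ∅, 995, ∅, 929, 544]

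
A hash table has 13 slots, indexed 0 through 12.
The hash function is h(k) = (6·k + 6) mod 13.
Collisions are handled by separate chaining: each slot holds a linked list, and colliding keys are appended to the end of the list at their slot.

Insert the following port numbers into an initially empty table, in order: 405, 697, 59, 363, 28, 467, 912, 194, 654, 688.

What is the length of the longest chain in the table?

4

Insert 405: h=5, bucket 5 empty → new chain.
Insert 697: h=2, bucket 2 empty → new chain.
Insert 59: h=9, bucket 9 empty → new chain.
Insert 363: h=0, bucket 0 empty → new chain.
Insert 28: h=5, bucket 5 nonempty → append to chain.
Insert 467: h=0, bucket 0 nonempty → append to chain.
Insert 912: h=5, bucket 5 nonempty → append to chain.
Insert 194: h=0, bucket 0 nonempty → append to chain.
Insert 654: h=4, bucket 4 empty → new chain.
Insert 688: h=0, bucket 0 nonempty → append to chain.
Final buckets:
0: 363 -> 467 -> 194 -> 688
1: .
2: 697
3: .
4: 654
5: 405 -> 28 -> 912
6: .
7: .
8: .
9: 59
10: .
11: .
12: .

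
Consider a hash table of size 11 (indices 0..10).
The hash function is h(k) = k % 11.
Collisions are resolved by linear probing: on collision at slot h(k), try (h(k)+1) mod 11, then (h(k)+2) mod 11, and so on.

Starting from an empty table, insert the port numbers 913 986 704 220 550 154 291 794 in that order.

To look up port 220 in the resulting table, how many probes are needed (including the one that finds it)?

Insert 913: h=0, slot 0 empty -> index 0.
Insert 986: h=7, slot 7 empty -> index 7.
Insert 704: h=0, slot 0 occupied -> index 1.
Insert 220: h=0, slots 0,1 occupied -> index 2.
Insert 550: h=0, slots 0,1,2 occupied -> index 3.
Insert 154: h=0, slots 0,1,2,3 occupied -> index 4.
Insert 291: h=5, slot 5 empty -> index 5.
Insert 794: h=2, slots 2,3,4,5 occupied -> index 6.
Table: [913, 704, 220, 550, 154, 291, 794, 986, —, —, —]
Lookup 220: h=0, probe 0,1,2 → found at 2.

3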